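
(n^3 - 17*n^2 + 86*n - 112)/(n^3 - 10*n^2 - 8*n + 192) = (n^2 - 9*n + 14)/(n^2 - 2*n - 24)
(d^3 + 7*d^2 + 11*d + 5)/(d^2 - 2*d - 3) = (d^2 + 6*d + 5)/(d - 3)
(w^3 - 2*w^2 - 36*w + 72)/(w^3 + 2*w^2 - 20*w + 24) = (w - 6)/(w - 2)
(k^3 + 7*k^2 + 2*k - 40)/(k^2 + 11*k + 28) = (k^2 + 3*k - 10)/(k + 7)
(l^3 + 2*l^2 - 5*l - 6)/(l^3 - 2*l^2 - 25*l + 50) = (l^2 + 4*l + 3)/(l^2 - 25)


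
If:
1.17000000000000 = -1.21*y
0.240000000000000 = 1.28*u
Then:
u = 0.19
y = -0.97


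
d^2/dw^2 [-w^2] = -2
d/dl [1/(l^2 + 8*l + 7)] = 2*(-l - 4)/(l^2 + 8*l + 7)^2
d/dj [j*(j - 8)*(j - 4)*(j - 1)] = 4*j^3 - 39*j^2 + 88*j - 32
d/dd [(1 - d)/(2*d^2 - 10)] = (-d^2 + 2*d*(d - 1) + 5)/(2*(d^2 - 5)^2)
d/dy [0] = 0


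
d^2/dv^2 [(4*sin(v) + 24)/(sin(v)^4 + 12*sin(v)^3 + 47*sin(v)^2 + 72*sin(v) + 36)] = 4*(-9*sin(v)^5 - 57*sin(v)^4 - 97*sin(v)^3 + 49*sin(v)^2 + 256*sin(v) + 170)/((sin(v) + 1)^2*(sin(v) + 2)^3*(sin(v) + 3)^3)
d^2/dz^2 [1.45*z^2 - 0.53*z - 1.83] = 2.90000000000000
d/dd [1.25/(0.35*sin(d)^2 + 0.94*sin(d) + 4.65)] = -(0.875*sin(d) + 1.175)*cos(d)/(0.35*sin(d)^2 + 0.94*sin(d) + 4.65)^2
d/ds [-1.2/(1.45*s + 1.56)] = 1.74/(1.45*s + 1.56)^2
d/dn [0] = 0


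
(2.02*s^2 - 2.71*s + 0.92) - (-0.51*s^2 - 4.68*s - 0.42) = 2.53*s^2 + 1.97*s + 1.34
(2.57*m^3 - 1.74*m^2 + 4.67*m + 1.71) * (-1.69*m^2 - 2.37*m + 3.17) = -4.3433*m^5 - 3.1503*m^4 + 4.3784*m^3 - 19.4736*m^2 + 10.7512*m + 5.4207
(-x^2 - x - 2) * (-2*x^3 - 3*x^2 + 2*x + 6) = 2*x^5 + 5*x^4 + 5*x^3 - 2*x^2 - 10*x - 12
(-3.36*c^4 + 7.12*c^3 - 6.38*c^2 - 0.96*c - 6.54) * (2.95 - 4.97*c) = 16.6992*c^5 - 45.2984*c^4 + 52.7126*c^3 - 14.0498*c^2 + 29.6718*c - 19.293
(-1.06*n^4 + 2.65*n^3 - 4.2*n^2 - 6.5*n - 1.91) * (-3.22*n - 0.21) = 3.4132*n^5 - 8.3104*n^4 + 12.9675*n^3 + 21.812*n^2 + 7.5152*n + 0.4011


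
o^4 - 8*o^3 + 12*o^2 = o^2*(o - 6)*(o - 2)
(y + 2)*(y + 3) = y^2 + 5*y + 6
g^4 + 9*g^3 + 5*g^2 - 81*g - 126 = (g - 3)*(g + 2)*(g + 3)*(g + 7)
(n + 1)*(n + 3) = n^2 + 4*n + 3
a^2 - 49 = (a - 7)*(a + 7)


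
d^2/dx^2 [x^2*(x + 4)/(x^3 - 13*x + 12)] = 2*(4*x^3 - 9*x^2 + 9)/(x^6 - 12*x^5 + 57*x^4 - 136*x^3 + 171*x^2 - 108*x + 27)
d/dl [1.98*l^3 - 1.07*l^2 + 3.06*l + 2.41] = 5.94*l^2 - 2.14*l + 3.06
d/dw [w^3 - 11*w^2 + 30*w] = 3*w^2 - 22*w + 30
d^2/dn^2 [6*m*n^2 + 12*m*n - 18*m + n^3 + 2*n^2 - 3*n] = 12*m + 6*n + 4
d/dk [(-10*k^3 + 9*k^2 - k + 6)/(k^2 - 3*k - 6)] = 2*(-5*k^4 + 30*k^3 + 77*k^2 - 60*k + 12)/(k^4 - 6*k^3 - 3*k^2 + 36*k + 36)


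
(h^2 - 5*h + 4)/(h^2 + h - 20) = (h - 1)/(h + 5)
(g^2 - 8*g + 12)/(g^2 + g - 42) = (g - 2)/(g + 7)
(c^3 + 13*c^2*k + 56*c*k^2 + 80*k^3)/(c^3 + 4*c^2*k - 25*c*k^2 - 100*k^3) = (c + 4*k)/(c - 5*k)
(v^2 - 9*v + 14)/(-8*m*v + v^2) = (-v^2 + 9*v - 14)/(v*(8*m - v))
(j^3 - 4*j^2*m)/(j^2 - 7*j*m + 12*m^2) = j^2/(j - 3*m)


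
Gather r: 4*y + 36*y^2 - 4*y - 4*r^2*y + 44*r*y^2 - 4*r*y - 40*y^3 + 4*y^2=-4*r^2*y + r*(44*y^2 - 4*y) - 40*y^3 + 40*y^2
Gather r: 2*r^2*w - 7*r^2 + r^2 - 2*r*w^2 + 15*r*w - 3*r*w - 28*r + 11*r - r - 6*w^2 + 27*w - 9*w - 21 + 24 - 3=r^2*(2*w - 6) + r*(-2*w^2 + 12*w - 18) - 6*w^2 + 18*w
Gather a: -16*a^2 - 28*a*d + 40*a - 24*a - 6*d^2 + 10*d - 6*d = -16*a^2 + a*(16 - 28*d) - 6*d^2 + 4*d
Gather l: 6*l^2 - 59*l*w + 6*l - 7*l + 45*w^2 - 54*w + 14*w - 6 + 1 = 6*l^2 + l*(-59*w - 1) + 45*w^2 - 40*w - 5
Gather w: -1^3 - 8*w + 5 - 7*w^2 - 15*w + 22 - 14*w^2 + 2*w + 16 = -21*w^2 - 21*w + 42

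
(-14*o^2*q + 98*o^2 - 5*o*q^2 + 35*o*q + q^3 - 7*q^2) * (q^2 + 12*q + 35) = -14*o^2*q^3 - 70*o^2*q^2 + 686*o^2*q + 3430*o^2 - 5*o*q^4 - 25*o*q^3 + 245*o*q^2 + 1225*o*q + q^5 + 5*q^4 - 49*q^3 - 245*q^2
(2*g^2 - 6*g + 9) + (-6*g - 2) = 2*g^2 - 12*g + 7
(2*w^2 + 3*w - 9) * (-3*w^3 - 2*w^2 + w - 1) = -6*w^5 - 13*w^4 + 23*w^3 + 19*w^2 - 12*w + 9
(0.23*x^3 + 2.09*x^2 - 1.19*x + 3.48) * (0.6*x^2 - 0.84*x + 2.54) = 0.138*x^5 + 1.0608*x^4 - 1.8854*x^3 + 8.3962*x^2 - 5.9458*x + 8.8392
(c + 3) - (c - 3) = 6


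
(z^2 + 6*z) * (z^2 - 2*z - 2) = z^4 + 4*z^3 - 14*z^2 - 12*z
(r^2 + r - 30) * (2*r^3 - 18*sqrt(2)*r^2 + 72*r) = 2*r^5 - 18*sqrt(2)*r^4 + 2*r^4 - 18*sqrt(2)*r^3 + 12*r^3 + 72*r^2 + 540*sqrt(2)*r^2 - 2160*r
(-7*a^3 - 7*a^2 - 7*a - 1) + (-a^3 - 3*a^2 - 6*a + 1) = -8*a^3 - 10*a^2 - 13*a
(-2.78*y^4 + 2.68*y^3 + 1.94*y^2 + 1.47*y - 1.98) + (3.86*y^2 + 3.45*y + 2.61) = -2.78*y^4 + 2.68*y^3 + 5.8*y^2 + 4.92*y + 0.63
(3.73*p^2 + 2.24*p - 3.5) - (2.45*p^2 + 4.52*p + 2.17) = 1.28*p^2 - 2.28*p - 5.67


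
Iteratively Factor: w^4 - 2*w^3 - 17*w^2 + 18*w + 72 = (w + 3)*(w^3 - 5*w^2 - 2*w + 24) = (w + 2)*(w + 3)*(w^2 - 7*w + 12) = (w - 3)*(w + 2)*(w + 3)*(w - 4)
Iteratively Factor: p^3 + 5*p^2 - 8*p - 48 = (p + 4)*(p^2 + p - 12) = (p - 3)*(p + 4)*(p + 4)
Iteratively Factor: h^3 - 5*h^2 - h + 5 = (h - 1)*(h^2 - 4*h - 5) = (h - 5)*(h - 1)*(h + 1)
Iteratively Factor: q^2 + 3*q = (q)*(q + 3)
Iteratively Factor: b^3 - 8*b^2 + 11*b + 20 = (b - 5)*(b^2 - 3*b - 4) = (b - 5)*(b + 1)*(b - 4)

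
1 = 1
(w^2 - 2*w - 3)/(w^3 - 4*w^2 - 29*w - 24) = (w - 3)/(w^2 - 5*w - 24)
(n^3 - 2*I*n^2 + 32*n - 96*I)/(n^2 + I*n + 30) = (n^2 - 8*I*n - 16)/(n - 5*I)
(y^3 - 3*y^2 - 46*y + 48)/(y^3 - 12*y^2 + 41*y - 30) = (y^2 - 2*y - 48)/(y^2 - 11*y + 30)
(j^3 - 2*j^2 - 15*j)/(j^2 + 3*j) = j - 5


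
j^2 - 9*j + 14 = (j - 7)*(j - 2)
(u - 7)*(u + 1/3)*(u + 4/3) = u^3 - 16*u^2/3 - 101*u/9 - 28/9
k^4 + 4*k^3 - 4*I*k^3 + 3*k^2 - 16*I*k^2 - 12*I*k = k*(k + 1)*(k + 3)*(k - 4*I)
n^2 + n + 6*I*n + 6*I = (n + 1)*(n + 6*I)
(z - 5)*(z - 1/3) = z^2 - 16*z/3 + 5/3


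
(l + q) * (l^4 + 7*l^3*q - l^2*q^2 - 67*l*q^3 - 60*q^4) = l^5 + 8*l^4*q + 6*l^3*q^2 - 68*l^2*q^3 - 127*l*q^4 - 60*q^5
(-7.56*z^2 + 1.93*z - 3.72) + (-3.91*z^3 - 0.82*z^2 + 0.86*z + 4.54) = -3.91*z^3 - 8.38*z^2 + 2.79*z + 0.82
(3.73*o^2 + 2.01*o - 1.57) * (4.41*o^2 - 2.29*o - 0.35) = 16.4493*o^4 + 0.322399999999998*o^3 - 12.8321*o^2 + 2.8918*o + 0.5495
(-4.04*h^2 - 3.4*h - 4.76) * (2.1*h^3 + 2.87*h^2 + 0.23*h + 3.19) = -8.484*h^5 - 18.7348*h^4 - 20.6832*h^3 - 27.3308*h^2 - 11.9408*h - 15.1844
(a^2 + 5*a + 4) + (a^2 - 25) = 2*a^2 + 5*a - 21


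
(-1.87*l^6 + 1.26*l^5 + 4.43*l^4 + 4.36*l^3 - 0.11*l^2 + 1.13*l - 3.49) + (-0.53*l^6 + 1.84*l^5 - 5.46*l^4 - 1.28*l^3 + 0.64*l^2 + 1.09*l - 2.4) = -2.4*l^6 + 3.1*l^5 - 1.03*l^4 + 3.08*l^3 + 0.53*l^2 + 2.22*l - 5.89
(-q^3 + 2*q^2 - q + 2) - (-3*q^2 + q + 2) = -q^3 + 5*q^2 - 2*q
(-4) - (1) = -5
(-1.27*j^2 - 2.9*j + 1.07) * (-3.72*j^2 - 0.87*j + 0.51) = 4.7244*j^4 + 11.8929*j^3 - 2.1051*j^2 - 2.4099*j + 0.5457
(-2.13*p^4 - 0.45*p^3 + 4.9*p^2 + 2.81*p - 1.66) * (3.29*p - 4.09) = -7.0077*p^5 + 7.2312*p^4 + 17.9615*p^3 - 10.7961*p^2 - 16.9543*p + 6.7894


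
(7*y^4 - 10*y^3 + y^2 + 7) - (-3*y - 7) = 7*y^4 - 10*y^3 + y^2 + 3*y + 14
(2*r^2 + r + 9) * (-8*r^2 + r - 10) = -16*r^4 - 6*r^3 - 91*r^2 - r - 90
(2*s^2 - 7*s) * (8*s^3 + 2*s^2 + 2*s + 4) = 16*s^5 - 52*s^4 - 10*s^3 - 6*s^2 - 28*s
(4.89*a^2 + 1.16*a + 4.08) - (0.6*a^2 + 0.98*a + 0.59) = 4.29*a^2 + 0.18*a + 3.49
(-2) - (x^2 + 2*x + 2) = -x^2 - 2*x - 4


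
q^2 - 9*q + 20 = (q - 5)*(q - 4)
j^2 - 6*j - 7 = (j - 7)*(j + 1)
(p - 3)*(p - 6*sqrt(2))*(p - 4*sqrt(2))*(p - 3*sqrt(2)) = p^4 - 13*sqrt(2)*p^3 - 3*p^3 + 39*sqrt(2)*p^2 + 108*p^2 - 324*p - 144*sqrt(2)*p + 432*sqrt(2)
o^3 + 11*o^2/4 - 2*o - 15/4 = (o - 5/4)*(o + 1)*(o + 3)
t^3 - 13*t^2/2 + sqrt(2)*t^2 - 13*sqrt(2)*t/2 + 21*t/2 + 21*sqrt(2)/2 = (t - 7/2)*(t - 3)*(t + sqrt(2))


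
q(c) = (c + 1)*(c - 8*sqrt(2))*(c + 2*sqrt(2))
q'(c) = (c + 1)*(c - 8*sqrt(2)) + (c + 1)*(c + 2*sqrt(2)) + (c - 8*sqrt(2))*(c + 2*sqrt(2))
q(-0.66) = -8.83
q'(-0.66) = -29.30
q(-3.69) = -34.77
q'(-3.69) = 55.60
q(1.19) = -89.09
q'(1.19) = -54.05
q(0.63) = -60.23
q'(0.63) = -48.73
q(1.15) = -86.94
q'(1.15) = -53.73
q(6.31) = -334.26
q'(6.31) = -15.50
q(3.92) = -245.49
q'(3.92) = -53.07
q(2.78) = -180.91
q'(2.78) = -58.92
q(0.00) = -32.00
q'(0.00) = -40.49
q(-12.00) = -2352.06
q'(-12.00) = 571.16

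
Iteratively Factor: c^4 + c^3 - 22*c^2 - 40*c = (c + 2)*(c^3 - c^2 - 20*c) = (c - 5)*(c + 2)*(c^2 + 4*c) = c*(c - 5)*(c + 2)*(c + 4)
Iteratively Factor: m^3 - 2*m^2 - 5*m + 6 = (m - 3)*(m^2 + m - 2) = (m - 3)*(m + 2)*(m - 1)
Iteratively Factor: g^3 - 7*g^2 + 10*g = (g - 2)*(g^2 - 5*g) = g*(g - 2)*(g - 5)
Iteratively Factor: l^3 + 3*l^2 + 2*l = (l + 2)*(l^2 + l) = (l + 1)*(l + 2)*(l)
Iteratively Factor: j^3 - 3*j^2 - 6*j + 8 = (j + 2)*(j^2 - 5*j + 4) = (j - 1)*(j + 2)*(j - 4)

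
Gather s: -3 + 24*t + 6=24*t + 3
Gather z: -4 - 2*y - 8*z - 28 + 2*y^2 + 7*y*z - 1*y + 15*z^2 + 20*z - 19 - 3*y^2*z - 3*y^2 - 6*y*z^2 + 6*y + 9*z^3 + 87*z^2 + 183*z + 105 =-y^2 + 3*y + 9*z^3 + z^2*(102 - 6*y) + z*(-3*y^2 + 7*y + 195) + 54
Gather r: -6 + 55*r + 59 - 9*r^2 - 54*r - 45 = -9*r^2 + r + 8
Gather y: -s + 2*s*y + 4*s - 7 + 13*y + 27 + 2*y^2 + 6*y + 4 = 3*s + 2*y^2 + y*(2*s + 19) + 24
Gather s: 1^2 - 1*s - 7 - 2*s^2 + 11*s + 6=-2*s^2 + 10*s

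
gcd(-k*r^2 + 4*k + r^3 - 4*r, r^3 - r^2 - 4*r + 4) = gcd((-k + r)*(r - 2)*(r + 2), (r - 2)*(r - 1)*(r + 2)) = r^2 - 4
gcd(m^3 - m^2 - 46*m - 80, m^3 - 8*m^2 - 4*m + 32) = m^2 - 6*m - 16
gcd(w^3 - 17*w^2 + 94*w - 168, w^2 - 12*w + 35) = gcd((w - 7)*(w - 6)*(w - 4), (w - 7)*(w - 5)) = w - 7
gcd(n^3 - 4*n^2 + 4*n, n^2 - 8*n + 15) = 1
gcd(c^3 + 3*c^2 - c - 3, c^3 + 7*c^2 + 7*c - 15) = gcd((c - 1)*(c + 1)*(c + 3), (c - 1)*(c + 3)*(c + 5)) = c^2 + 2*c - 3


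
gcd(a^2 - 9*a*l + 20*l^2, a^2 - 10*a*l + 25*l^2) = a - 5*l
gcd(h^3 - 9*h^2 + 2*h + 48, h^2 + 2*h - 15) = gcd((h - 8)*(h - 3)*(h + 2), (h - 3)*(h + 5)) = h - 3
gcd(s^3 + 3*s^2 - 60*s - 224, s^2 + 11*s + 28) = s^2 + 11*s + 28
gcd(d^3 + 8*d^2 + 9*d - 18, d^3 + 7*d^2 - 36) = d^2 + 9*d + 18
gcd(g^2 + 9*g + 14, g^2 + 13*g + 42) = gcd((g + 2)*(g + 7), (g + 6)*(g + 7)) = g + 7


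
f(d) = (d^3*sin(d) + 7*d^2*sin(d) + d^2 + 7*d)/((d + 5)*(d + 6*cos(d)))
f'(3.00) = 2.95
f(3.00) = -1.82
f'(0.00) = 0.23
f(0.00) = 0.00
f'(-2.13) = 1.21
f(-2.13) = 1.91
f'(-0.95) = 4.18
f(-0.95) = -0.99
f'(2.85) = 2.85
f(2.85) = -2.25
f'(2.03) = 75.89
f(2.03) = -11.68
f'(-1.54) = 18.19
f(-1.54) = 4.55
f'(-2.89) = 1.33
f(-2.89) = 1.11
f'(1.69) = 35.70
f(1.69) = 6.02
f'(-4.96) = 7186.21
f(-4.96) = -276.10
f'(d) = (d^3*cos(d) + 3*d^2*sin(d) + 7*d^2*cos(d) + 14*d*sin(d) + 2*d + 7)/((d + 5)*(d + 6*cos(d))) + (6*sin(d) - 1)*(d^3*sin(d) + 7*d^2*sin(d) + d^2 + 7*d)/((d + 5)*(d + 6*cos(d))^2) - (d^3*sin(d) + 7*d^2*sin(d) + d^2 + 7*d)/((d + 5)^2*(d + 6*cos(d)))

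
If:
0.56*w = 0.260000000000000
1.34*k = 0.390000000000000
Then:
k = 0.29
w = 0.46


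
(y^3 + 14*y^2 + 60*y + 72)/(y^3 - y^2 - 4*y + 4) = (y^2 + 12*y + 36)/(y^2 - 3*y + 2)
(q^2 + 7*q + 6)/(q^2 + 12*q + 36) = (q + 1)/(q + 6)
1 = 1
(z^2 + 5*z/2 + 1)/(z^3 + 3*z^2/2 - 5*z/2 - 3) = (2*z + 1)/(2*z^2 - z - 3)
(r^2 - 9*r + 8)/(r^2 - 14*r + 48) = (r - 1)/(r - 6)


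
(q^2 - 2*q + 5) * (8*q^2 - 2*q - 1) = 8*q^4 - 18*q^3 + 43*q^2 - 8*q - 5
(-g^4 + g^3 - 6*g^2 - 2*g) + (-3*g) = -g^4 + g^3 - 6*g^2 - 5*g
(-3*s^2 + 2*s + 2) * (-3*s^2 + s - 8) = 9*s^4 - 9*s^3 + 20*s^2 - 14*s - 16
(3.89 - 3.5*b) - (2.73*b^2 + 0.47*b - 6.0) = -2.73*b^2 - 3.97*b + 9.89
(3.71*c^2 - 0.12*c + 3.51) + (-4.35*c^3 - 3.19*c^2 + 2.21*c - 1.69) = -4.35*c^3 + 0.52*c^2 + 2.09*c + 1.82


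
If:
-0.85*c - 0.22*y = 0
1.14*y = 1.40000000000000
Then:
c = -0.32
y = 1.23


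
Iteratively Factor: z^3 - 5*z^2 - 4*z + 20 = (z - 2)*(z^2 - 3*z - 10) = (z - 2)*(z + 2)*(z - 5)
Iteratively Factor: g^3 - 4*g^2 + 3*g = (g - 1)*(g^2 - 3*g) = (g - 3)*(g - 1)*(g)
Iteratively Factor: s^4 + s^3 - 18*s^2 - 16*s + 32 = (s - 4)*(s^3 + 5*s^2 + 2*s - 8) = (s - 4)*(s - 1)*(s^2 + 6*s + 8) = (s - 4)*(s - 1)*(s + 4)*(s + 2)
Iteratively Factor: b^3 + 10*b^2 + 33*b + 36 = (b + 4)*(b^2 + 6*b + 9) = (b + 3)*(b + 4)*(b + 3)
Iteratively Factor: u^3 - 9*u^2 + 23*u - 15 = (u - 5)*(u^2 - 4*u + 3) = (u - 5)*(u - 3)*(u - 1)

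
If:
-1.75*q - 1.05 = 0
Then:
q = -0.60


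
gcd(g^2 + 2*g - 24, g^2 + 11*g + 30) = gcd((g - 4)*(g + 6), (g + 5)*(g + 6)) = g + 6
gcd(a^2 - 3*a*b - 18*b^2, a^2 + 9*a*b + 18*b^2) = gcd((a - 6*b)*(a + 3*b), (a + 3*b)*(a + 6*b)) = a + 3*b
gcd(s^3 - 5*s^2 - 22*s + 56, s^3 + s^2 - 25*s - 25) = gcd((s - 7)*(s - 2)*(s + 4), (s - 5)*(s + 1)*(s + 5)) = 1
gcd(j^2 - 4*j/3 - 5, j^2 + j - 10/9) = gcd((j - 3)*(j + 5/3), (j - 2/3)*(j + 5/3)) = j + 5/3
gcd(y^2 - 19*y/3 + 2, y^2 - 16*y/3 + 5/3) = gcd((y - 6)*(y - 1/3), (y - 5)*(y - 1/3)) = y - 1/3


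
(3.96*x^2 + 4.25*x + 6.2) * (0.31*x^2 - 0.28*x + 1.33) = 1.2276*x^4 + 0.2087*x^3 + 5.9988*x^2 + 3.9165*x + 8.246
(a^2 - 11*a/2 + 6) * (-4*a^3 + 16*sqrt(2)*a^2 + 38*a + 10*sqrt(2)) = -4*a^5 + 22*a^4 + 16*sqrt(2)*a^4 - 88*sqrt(2)*a^3 + 14*a^3 - 209*a^2 + 106*sqrt(2)*a^2 - 55*sqrt(2)*a + 228*a + 60*sqrt(2)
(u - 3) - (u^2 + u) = -u^2 - 3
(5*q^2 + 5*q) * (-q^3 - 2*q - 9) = -5*q^5 - 5*q^4 - 10*q^3 - 55*q^2 - 45*q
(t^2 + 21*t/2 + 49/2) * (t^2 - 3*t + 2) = t^4 + 15*t^3/2 - 5*t^2 - 105*t/2 + 49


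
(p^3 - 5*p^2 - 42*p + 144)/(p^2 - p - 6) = (p^2 - 2*p - 48)/(p + 2)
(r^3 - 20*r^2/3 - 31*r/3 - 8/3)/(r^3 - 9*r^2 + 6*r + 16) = (r + 1/3)/(r - 2)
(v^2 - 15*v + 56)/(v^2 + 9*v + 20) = (v^2 - 15*v + 56)/(v^2 + 9*v + 20)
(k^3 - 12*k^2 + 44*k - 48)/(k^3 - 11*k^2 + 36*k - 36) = (k - 4)/(k - 3)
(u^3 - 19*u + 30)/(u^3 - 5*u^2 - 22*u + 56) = (u^2 + 2*u - 15)/(u^2 - 3*u - 28)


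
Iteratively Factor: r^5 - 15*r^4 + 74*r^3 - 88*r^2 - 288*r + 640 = (r - 4)*(r^4 - 11*r^3 + 30*r^2 + 32*r - 160) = (r - 4)^2*(r^3 - 7*r^2 + 2*r + 40) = (r - 4)^2*(r + 2)*(r^2 - 9*r + 20) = (r - 4)^3*(r + 2)*(r - 5)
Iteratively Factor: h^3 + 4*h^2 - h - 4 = (h + 1)*(h^2 + 3*h - 4) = (h - 1)*(h + 1)*(h + 4)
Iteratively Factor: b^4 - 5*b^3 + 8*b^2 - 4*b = (b - 1)*(b^3 - 4*b^2 + 4*b) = b*(b - 1)*(b^2 - 4*b + 4) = b*(b - 2)*(b - 1)*(b - 2)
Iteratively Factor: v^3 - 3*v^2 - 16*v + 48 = (v + 4)*(v^2 - 7*v + 12) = (v - 4)*(v + 4)*(v - 3)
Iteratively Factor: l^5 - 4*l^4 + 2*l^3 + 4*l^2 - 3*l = (l - 3)*(l^4 - l^3 - l^2 + l) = (l - 3)*(l - 1)*(l^3 - l) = (l - 3)*(l - 1)^2*(l^2 + l) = (l - 3)*(l - 1)^2*(l + 1)*(l)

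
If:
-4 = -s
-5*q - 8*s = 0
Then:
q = -32/5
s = 4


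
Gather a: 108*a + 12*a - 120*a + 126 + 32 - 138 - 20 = 0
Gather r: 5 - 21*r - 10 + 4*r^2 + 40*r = 4*r^2 + 19*r - 5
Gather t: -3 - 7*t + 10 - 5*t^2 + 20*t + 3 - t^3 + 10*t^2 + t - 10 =-t^3 + 5*t^2 + 14*t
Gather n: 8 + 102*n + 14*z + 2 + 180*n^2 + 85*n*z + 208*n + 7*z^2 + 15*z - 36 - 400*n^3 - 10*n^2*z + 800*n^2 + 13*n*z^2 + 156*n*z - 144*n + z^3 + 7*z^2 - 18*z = -400*n^3 + n^2*(980 - 10*z) + n*(13*z^2 + 241*z + 166) + z^3 + 14*z^2 + 11*z - 26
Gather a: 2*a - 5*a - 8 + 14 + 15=21 - 3*a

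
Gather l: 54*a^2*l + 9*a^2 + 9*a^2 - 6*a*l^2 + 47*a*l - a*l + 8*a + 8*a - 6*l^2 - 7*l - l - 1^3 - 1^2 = 18*a^2 + 16*a + l^2*(-6*a - 6) + l*(54*a^2 + 46*a - 8) - 2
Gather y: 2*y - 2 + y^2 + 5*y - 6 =y^2 + 7*y - 8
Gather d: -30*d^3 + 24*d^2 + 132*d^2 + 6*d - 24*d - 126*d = -30*d^3 + 156*d^2 - 144*d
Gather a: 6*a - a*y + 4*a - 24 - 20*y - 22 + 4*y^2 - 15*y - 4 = a*(10 - y) + 4*y^2 - 35*y - 50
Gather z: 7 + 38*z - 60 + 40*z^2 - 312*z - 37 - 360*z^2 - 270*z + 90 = -320*z^2 - 544*z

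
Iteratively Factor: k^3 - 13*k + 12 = (k - 1)*(k^2 + k - 12) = (k - 3)*(k - 1)*(k + 4)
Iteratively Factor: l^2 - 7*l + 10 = (l - 2)*(l - 5)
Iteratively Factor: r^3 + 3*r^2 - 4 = (r - 1)*(r^2 + 4*r + 4) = (r - 1)*(r + 2)*(r + 2)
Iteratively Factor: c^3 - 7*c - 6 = (c + 2)*(c^2 - 2*c - 3) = (c + 1)*(c + 2)*(c - 3)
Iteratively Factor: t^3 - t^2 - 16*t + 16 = (t - 4)*(t^2 + 3*t - 4) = (t - 4)*(t - 1)*(t + 4)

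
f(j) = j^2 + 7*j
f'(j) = 2*j + 7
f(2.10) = 19.11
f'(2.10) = 11.20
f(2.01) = 18.11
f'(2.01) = 11.02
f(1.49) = 12.65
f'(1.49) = 9.98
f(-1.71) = -9.05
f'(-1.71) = 3.58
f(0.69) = 5.31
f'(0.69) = 8.38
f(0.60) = 4.56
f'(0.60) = 8.20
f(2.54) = 24.23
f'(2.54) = 12.08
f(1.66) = 14.38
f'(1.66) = 10.32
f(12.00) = 228.00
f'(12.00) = 31.00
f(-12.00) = 60.00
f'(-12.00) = -17.00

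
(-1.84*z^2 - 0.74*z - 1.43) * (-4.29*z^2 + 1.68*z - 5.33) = 7.8936*z^4 + 0.0833999999999997*z^3 + 14.6987*z^2 + 1.5418*z + 7.6219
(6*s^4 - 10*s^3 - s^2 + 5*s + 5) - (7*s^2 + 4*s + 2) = 6*s^4 - 10*s^3 - 8*s^2 + s + 3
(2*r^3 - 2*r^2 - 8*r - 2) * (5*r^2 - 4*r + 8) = 10*r^5 - 18*r^4 - 16*r^3 + 6*r^2 - 56*r - 16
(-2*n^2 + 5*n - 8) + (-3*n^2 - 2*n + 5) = -5*n^2 + 3*n - 3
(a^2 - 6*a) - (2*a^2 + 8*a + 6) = -a^2 - 14*a - 6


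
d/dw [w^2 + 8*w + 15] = 2*w + 8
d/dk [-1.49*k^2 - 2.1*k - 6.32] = -2.98*k - 2.1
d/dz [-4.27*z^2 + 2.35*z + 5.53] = 2.35 - 8.54*z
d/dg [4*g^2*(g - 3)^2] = 8*g*(g - 3)*(2*g - 3)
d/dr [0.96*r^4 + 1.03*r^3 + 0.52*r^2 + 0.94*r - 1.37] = 3.84*r^3 + 3.09*r^2 + 1.04*r + 0.94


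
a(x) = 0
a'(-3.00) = 0.00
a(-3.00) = 0.00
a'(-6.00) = 0.00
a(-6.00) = 0.00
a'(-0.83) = 0.00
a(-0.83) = 0.00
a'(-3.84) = 0.00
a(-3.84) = 0.00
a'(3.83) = 0.00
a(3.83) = 0.00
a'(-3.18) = 0.00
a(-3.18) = 0.00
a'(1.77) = 0.00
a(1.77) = 0.00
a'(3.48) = 0.00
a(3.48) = 0.00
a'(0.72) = 0.00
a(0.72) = 0.00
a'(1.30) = 0.00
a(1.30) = 0.00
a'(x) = 0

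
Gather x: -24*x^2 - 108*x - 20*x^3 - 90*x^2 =-20*x^3 - 114*x^2 - 108*x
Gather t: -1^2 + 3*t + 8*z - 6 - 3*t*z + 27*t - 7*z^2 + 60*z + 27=t*(30 - 3*z) - 7*z^2 + 68*z + 20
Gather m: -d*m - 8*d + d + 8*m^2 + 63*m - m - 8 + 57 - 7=-7*d + 8*m^2 + m*(62 - d) + 42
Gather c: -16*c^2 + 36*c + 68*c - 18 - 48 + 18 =-16*c^2 + 104*c - 48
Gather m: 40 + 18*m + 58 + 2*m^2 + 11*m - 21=2*m^2 + 29*m + 77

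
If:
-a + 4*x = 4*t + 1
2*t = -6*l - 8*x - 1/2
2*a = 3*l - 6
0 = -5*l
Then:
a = -3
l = 0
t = 7/20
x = -3/20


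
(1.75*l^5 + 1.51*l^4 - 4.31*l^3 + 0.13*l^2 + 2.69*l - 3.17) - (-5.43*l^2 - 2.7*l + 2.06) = 1.75*l^5 + 1.51*l^4 - 4.31*l^3 + 5.56*l^2 + 5.39*l - 5.23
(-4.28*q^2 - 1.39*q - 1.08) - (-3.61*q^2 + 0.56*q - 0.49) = -0.67*q^2 - 1.95*q - 0.59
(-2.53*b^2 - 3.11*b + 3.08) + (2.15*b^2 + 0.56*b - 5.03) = -0.38*b^2 - 2.55*b - 1.95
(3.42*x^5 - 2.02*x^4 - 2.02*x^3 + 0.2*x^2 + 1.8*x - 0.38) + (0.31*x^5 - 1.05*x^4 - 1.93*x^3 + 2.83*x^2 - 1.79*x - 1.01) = 3.73*x^5 - 3.07*x^4 - 3.95*x^3 + 3.03*x^2 + 0.01*x - 1.39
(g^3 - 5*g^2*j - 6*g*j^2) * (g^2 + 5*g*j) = g^5 - 31*g^3*j^2 - 30*g^2*j^3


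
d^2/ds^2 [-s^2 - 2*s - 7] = -2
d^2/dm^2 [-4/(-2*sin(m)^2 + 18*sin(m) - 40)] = 2*(-4*sin(m)^4 + 27*sin(m)^3 + 5*sin(m)^2 - 234*sin(m) + 122)/(sin(m)^2 - 9*sin(m) + 20)^3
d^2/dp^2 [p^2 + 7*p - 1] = 2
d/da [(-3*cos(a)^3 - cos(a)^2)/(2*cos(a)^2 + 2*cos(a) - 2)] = (-23*cos(a)/4 + 3*cos(2*a) + 3*cos(3*a)/4 + 1)*sin(a)*cos(a)/(2*(-sin(a)^2 + cos(a))^2)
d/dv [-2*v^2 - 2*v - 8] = -4*v - 2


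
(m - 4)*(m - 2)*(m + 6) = m^3 - 28*m + 48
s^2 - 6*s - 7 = (s - 7)*(s + 1)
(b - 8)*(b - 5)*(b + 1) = b^3 - 12*b^2 + 27*b + 40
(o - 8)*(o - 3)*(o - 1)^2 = o^4 - 13*o^3 + 47*o^2 - 59*o + 24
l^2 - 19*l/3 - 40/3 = (l - 8)*(l + 5/3)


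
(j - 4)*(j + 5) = j^2 + j - 20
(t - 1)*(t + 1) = t^2 - 1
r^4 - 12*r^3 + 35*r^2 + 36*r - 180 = (r - 6)*(r - 5)*(r - 3)*(r + 2)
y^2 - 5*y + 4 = (y - 4)*(y - 1)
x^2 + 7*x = x*(x + 7)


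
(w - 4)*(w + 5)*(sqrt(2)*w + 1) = sqrt(2)*w^3 + w^2 + sqrt(2)*w^2 - 20*sqrt(2)*w + w - 20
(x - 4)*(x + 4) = x^2 - 16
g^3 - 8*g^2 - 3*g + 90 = (g - 6)*(g - 5)*(g + 3)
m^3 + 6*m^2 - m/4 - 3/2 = (m - 1/2)*(m + 1/2)*(m + 6)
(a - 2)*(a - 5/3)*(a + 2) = a^3 - 5*a^2/3 - 4*a + 20/3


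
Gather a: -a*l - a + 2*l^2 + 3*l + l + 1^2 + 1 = a*(-l - 1) + 2*l^2 + 4*l + 2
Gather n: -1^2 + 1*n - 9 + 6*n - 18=7*n - 28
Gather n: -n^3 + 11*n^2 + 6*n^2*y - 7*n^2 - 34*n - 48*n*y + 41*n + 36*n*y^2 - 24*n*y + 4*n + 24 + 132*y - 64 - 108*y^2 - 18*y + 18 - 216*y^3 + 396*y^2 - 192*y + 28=-n^3 + n^2*(6*y + 4) + n*(36*y^2 - 72*y + 11) - 216*y^3 + 288*y^2 - 78*y + 6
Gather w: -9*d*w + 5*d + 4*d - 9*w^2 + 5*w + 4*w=9*d - 9*w^2 + w*(9 - 9*d)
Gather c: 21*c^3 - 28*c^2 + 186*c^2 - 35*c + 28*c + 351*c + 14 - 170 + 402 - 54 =21*c^3 + 158*c^2 + 344*c + 192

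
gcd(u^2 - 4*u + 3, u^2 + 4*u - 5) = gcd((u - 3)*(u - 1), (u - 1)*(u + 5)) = u - 1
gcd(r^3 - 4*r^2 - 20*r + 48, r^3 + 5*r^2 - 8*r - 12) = r - 2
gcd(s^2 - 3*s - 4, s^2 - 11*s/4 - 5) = s - 4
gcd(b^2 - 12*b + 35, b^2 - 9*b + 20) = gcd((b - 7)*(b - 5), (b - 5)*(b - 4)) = b - 5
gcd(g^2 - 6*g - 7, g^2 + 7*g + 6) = g + 1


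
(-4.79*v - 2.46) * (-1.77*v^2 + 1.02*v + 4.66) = 8.4783*v^3 - 0.5316*v^2 - 24.8306*v - 11.4636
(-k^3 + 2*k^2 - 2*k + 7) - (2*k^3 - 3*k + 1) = -3*k^3 + 2*k^2 + k + 6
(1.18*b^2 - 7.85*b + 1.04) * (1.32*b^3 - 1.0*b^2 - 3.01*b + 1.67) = 1.5576*b^5 - 11.542*b^4 + 5.671*b^3 + 24.5591*b^2 - 16.2399*b + 1.7368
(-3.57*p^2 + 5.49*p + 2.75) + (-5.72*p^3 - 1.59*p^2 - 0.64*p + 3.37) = -5.72*p^3 - 5.16*p^2 + 4.85*p + 6.12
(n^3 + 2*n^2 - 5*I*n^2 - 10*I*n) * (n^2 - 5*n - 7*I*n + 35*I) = n^5 - 3*n^4 - 12*I*n^4 - 45*n^3 + 36*I*n^3 + 105*n^2 + 120*I*n^2 + 350*n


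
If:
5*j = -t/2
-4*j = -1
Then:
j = 1/4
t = -5/2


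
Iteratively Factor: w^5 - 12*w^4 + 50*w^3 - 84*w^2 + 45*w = (w - 3)*(w^4 - 9*w^3 + 23*w^2 - 15*w) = (w - 5)*(w - 3)*(w^3 - 4*w^2 + 3*w) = (w - 5)*(w - 3)^2*(w^2 - w) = (w - 5)*(w - 3)^2*(w - 1)*(w)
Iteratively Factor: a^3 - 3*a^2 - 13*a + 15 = (a - 1)*(a^2 - 2*a - 15) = (a - 1)*(a + 3)*(a - 5)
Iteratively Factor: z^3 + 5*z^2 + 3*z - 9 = (z + 3)*(z^2 + 2*z - 3) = (z + 3)^2*(z - 1)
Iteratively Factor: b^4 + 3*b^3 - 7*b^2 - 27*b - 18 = (b + 3)*(b^3 - 7*b - 6) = (b - 3)*(b + 3)*(b^2 + 3*b + 2) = (b - 3)*(b + 1)*(b + 3)*(b + 2)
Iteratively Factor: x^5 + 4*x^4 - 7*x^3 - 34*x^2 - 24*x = (x + 4)*(x^4 - 7*x^2 - 6*x) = x*(x + 4)*(x^3 - 7*x - 6) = x*(x + 2)*(x + 4)*(x^2 - 2*x - 3) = x*(x - 3)*(x + 2)*(x + 4)*(x + 1)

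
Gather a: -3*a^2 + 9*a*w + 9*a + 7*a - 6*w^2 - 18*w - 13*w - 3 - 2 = -3*a^2 + a*(9*w + 16) - 6*w^2 - 31*w - 5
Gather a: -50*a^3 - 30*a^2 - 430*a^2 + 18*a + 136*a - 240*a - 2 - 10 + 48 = -50*a^3 - 460*a^2 - 86*a + 36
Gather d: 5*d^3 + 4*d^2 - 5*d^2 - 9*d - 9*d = 5*d^3 - d^2 - 18*d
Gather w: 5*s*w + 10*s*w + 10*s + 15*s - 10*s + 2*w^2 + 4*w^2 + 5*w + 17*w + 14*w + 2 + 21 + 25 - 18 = 15*s + 6*w^2 + w*(15*s + 36) + 30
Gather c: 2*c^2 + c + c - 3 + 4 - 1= 2*c^2 + 2*c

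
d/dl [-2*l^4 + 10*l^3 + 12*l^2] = 2*l*(-4*l^2 + 15*l + 12)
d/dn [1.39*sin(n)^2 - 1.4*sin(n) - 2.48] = (2.78*sin(n) - 1.4)*cos(n)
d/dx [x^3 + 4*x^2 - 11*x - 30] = 3*x^2 + 8*x - 11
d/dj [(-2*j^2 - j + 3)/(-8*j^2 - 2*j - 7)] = (-4*j^2 + 76*j + 13)/(64*j^4 + 32*j^3 + 116*j^2 + 28*j + 49)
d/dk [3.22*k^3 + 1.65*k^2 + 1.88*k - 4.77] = 9.66*k^2 + 3.3*k + 1.88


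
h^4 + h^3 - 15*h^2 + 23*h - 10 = (h - 2)*(h - 1)^2*(h + 5)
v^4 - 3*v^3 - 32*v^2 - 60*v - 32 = (v - 8)*(v + 1)*(v + 2)^2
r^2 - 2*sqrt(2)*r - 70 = (r - 7*sqrt(2))*(r + 5*sqrt(2))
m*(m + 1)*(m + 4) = m^3 + 5*m^2 + 4*m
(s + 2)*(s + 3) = s^2 + 5*s + 6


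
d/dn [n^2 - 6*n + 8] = 2*n - 6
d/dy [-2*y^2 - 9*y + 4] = -4*y - 9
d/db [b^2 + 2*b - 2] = 2*b + 2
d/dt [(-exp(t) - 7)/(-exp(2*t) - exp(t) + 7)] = (-(exp(t) + 7)*(2*exp(t) + 1) + exp(2*t) + exp(t) - 7)*exp(t)/(exp(2*t) + exp(t) - 7)^2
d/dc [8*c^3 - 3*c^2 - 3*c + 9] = 24*c^2 - 6*c - 3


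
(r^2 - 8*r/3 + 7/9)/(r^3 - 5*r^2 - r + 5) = (r^2 - 8*r/3 + 7/9)/(r^3 - 5*r^2 - r + 5)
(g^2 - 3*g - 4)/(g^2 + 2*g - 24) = (g + 1)/(g + 6)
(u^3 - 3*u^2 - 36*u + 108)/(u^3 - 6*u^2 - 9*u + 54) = (u + 6)/(u + 3)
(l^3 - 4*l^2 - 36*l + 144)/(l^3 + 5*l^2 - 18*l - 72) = (l - 6)/(l + 3)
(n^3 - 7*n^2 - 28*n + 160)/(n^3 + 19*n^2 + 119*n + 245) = (n^2 - 12*n + 32)/(n^2 + 14*n + 49)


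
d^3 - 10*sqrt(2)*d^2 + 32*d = d*(d - 8*sqrt(2))*(d - 2*sqrt(2))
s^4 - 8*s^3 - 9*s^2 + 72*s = s*(s - 8)*(s - 3)*(s + 3)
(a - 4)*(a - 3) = a^2 - 7*a + 12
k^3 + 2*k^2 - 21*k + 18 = (k - 3)*(k - 1)*(k + 6)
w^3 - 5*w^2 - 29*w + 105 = (w - 7)*(w - 3)*(w + 5)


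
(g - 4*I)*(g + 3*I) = g^2 - I*g + 12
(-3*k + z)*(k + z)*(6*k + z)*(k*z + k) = -18*k^4*z - 18*k^4 - 15*k^3*z^2 - 15*k^3*z + 4*k^2*z^3 + 4*k^2*z^2 + k*z^4 + k*z^3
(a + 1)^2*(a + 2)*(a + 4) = a^4 + 8*a^3 + 21*a^2 + 22*a + 8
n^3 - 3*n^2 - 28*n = n*(n - 7)*(n + 4)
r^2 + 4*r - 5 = (r - 1)*(r + 5)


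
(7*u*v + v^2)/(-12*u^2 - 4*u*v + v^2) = v*(-7*u - v)/(12*u^2 + 4*u*v - v^2)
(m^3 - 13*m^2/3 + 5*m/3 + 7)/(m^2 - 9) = (3*m^2 - 4*m - 7)/(3*(m + 3))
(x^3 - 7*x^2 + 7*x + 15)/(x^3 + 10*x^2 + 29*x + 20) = (x^2 - 8*x + 15)/(x^2 + 9*x + 20)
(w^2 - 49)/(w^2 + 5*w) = (w^2 - 49)/(w*(w + 5))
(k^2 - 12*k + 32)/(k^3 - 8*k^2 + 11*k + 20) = (k - 8)/(k^2 - 4*k - 5)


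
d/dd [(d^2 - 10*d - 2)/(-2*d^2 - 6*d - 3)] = 2*(-13*d^2 - 7*d + 9)/(4*d^4 + 24*d^3 + 48*d^2 + 36*d + 9)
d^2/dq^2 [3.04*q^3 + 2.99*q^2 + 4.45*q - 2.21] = 18.24*q + 5.98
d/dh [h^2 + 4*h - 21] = 2*h + 4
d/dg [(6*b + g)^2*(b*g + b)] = b*(6*b + g)*(6*b + 3*g + 2)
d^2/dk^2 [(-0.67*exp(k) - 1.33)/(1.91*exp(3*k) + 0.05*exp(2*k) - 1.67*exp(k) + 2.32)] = (-9.776908*exp(6*k) - 43.859712*exp(5*k) - 9.94723599999999*exp(4*k) + 47.011109*exp(3*k) + 53.840949*exp(2*k) - 5.687965*exp(k) - 8.75916)*exp(k)/(6.967871*exp(9*k) + 0.547215*exp(8*k) - 18.262656*exp(7*k) + 24.433991*exp(6*k) + 17.297232*exp(5*k) - 43.964889*exp(4*k) + 25.021369*exp(3*k) + 20.218104*exp(2*k) - 26.965824*exp(k) + 12.487168)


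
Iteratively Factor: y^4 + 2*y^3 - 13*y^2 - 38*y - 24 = (y + 3)*(y^3 - y^2 - 10*y - 8) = (y - 4)*(y + 3)*(y^2 + 3*y + 2) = (y - 4)*(y + 2)*(y + 3)*(y + 1)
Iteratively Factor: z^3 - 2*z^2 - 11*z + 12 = (z - 1)*(z^2 - z - 12) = (z - 4)*(z - 1)*(z + 3)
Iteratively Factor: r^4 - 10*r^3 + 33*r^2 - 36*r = (r - 4)*(r^3 - 6*r^2 + 9*r) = (r - 4)*(r - 3)*(r^2 - 3*r) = (r - 4)*(r - 3)^2*(r)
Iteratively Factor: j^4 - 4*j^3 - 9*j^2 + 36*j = (j + 3)*(j^3 - 7*j^2 + 12*j) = j*(j + 3)*(j^2 - 7*j + 12) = j*(j - 4)*(j + 3)*(j - 3)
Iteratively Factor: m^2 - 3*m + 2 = (m - 1)*(m - 2)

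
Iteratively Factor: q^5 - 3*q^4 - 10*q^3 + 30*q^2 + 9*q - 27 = (q - 3)*(q^4 - 10*q^2 + 9) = (q - 3)^2*(q^3 + 3*q^2 - q - 3) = (q - 3)^2*(q + 1)*(q^2 + 2*q - 3) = (q - 3)^2*(q - 1)*(q + 1)*(q + 3)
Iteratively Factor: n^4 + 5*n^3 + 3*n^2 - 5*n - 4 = (n - 1)*(n^3 + 6*n^2 + 9*n + 4) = (n - 1)*(n + 4)*(n^2 + 2*n + 1) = (n - 1)*(n + 1)*(n + 4)*(n + 1)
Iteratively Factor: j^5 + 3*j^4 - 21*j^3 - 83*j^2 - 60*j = (j - 5)*(j^4 + 8*j^3 + 19*j^2 + 12*j) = (j - 5)*(j + 3)*(j^3 + 5*j^2 + 4*j) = (j - 5)*(j + 3)*(j + 4)*(j^2 + j) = j*(j - 5)*(j + 3)*(j + 4)*(j + 1)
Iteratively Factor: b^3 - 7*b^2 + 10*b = (b - 5)*(b^2 - 2*b) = (b - 5)*(b - 2)*(b)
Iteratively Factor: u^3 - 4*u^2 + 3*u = (u)*(u^2 - 4*u + 3) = u*(u - 3)*(u - 1)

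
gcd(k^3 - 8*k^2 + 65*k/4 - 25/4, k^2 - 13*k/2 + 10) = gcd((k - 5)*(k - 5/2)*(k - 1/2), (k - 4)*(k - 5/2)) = k - 5/2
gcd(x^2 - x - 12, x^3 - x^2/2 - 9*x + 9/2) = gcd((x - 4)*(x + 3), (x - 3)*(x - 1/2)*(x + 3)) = x + 3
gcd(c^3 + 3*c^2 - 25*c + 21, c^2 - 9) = c - 3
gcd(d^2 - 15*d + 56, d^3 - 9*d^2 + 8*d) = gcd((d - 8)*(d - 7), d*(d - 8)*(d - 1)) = d - 8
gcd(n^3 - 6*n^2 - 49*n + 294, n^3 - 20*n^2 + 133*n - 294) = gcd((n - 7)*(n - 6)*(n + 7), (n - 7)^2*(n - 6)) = n^2 - 13*n + 42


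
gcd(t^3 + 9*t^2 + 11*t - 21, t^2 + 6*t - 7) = t^2 + 6*t - 7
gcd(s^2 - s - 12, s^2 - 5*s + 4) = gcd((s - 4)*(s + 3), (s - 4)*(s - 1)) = s - 4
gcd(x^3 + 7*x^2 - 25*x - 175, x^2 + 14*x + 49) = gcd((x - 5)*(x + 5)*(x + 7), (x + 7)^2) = x + 7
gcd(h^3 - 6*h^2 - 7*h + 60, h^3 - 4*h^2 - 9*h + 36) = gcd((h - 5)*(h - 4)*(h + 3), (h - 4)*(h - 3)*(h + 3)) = h^2 - h - 12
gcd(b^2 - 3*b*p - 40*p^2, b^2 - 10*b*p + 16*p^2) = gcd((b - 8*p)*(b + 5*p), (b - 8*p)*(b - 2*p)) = -b + 8*p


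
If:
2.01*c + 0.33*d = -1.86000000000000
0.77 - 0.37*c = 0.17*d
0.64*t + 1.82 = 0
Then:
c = -2.60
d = 10.18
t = -2.84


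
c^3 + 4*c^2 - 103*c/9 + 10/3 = (c - 5/3)*(c - 1/3)*(c + 6)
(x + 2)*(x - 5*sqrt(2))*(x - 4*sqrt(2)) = x^3 - 9*sqrt(2)*x^2 + 2*x^2 - 18*sqrt(2)*x + 40*x + 80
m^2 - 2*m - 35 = (m - 7)*(m + 5)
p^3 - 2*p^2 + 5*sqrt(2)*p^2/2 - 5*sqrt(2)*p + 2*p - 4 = (p - 2)*(p + sqrt(2)/2)*(p + 2*sqrt(2))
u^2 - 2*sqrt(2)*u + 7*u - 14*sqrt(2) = (u + 7)*(u - 2*sqrt(2))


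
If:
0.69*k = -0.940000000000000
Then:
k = -1.36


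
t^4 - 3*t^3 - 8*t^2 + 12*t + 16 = (t - 4)*(t - 2)*(t + 1)*(t + 2)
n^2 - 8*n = n*(n - 8)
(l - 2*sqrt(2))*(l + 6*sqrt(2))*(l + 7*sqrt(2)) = l^3 + 11*sqrt(2)*l^2 + 32*l - 168*sqrt(2)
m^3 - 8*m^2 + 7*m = m*(m - 7)*(m - 1)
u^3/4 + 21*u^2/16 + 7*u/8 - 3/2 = (u/4 + 1)*(u - 3/4)*(u + 2)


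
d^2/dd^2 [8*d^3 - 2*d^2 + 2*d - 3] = 48*d - 4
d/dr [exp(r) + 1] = exp(r)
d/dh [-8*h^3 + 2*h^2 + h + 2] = -24*h^2 + 4*h + 1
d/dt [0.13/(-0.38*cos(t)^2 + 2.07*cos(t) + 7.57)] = (0.2691 - 0.0988*cos(t))*sin(t)/(-0.38*cos(t)^2 + 2.07*cos(t) + 7.57)^2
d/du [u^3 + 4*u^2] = u*(3*u + 8)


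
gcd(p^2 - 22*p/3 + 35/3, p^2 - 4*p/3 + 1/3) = 1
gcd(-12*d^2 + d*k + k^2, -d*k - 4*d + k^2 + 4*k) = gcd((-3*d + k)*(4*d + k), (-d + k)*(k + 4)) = 1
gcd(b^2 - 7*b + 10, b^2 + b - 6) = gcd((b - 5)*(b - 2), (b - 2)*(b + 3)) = b - 2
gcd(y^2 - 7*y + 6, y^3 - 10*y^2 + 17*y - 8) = y - 1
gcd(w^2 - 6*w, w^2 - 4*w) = w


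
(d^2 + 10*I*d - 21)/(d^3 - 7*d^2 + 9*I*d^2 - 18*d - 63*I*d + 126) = (d + 7*I)/(d^2 + d*(-7 + 6*I) - 42*I)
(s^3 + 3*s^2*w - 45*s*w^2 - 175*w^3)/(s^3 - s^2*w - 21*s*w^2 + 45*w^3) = (s^2 - 2*s*w - 35*w^2)/(s^2 - 6*s*w + 9*w^2)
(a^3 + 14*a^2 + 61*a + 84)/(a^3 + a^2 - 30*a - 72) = (a + 7)/(a - 6)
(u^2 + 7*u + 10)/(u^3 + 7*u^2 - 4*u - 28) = (u + 5)/(u^2 + 5*u - 14)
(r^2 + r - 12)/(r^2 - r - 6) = (r + 4)/(r + 2)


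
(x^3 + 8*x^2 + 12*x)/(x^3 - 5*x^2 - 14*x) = (x + 6)/(x - 7)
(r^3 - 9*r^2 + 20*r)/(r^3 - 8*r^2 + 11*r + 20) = r/(r + 1)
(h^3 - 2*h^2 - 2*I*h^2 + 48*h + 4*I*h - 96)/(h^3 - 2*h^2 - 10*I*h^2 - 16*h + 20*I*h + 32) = (h + 6*I)/(h - 2*I)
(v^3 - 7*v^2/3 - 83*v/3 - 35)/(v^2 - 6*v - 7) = (v^2 + 14*v/3 + 5)/(v + 1)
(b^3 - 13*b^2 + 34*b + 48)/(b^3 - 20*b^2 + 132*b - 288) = (b + 1)/(b - 6)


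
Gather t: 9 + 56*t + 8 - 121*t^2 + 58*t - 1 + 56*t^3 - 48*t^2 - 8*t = 56*t^3 - 169*t^2 + 106*t + 16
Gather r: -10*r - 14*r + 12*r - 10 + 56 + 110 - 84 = 72 - 12*r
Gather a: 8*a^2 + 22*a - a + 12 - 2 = 8*a^2 + 21*a + 10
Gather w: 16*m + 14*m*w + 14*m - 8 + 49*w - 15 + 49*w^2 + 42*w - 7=30*m + 49*w^2 + w*(14*m + 91) - 30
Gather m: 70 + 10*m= 10*m + 70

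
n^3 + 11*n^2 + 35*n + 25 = (n + 1)*(n + 5)^2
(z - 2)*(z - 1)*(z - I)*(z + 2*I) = z^4 - 3*z^3 + I*z^3 + 4*z^2 - 3*I*z^2 - 6*z + 2*I*z + 4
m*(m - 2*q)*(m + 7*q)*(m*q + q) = m^4*q + 5*m^3*q^2 + m^3*q - 14*m^2*q^3 + 5*m^2*q^2 - 14*m*q^3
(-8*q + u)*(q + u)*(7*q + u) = -56*q^3 - 57*q^2*u + u^3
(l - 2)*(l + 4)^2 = l^3 + 6*l^2 - 32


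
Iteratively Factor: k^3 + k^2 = (k)*(k^2 + k) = k*(k + 1)*(k)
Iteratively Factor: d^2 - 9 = (d - 3)*(d + 3)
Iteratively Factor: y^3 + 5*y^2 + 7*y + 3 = (y + 1)*(y^2 + 4*y + 3) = (y + 1)^2*(y + 3)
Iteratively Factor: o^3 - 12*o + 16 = (o - 2)*(o^2 + 2*o - 8) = (o - 2)*(o + 4)*(o - 2)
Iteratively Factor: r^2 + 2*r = (r + 2)*(r)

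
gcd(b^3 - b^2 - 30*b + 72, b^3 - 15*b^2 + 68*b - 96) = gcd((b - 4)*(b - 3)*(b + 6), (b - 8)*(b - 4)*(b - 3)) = b^2 - 7*b + 12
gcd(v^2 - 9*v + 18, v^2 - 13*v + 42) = v - 6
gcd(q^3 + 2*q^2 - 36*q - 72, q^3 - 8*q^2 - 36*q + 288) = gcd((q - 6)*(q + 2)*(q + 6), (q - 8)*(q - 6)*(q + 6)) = q^2 - 36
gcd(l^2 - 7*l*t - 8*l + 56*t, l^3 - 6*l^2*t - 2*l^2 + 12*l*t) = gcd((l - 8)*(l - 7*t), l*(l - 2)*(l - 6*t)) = 1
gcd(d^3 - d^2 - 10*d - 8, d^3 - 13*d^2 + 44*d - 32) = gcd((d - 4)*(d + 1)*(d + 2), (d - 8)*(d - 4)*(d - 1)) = d - 4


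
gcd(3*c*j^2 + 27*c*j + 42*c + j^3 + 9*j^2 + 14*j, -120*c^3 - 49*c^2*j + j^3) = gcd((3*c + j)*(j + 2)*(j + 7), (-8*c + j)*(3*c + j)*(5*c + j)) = 3*c + j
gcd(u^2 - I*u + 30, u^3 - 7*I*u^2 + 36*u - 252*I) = u - 6*I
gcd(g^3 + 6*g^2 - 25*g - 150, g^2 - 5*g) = g - 5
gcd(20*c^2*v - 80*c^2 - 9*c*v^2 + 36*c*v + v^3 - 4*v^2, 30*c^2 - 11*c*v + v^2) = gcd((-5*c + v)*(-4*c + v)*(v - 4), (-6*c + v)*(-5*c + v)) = -5*c + v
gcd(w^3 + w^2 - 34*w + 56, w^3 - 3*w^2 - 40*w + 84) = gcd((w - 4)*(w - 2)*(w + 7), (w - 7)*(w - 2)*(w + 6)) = w - 2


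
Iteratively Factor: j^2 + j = (j + 1)*(j)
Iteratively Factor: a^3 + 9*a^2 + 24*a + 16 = (a + 4)*(a^2 + 5*a + 4) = (a + 4)^2*(a + 1)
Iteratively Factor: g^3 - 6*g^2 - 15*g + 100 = (g - 5)*(g^2 - g - 20) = (g - 5)^2*(g + 4)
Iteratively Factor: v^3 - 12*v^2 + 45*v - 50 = (v - 2)*(v^2 - 10*v + 25) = (v - 5)*(v - 2)*(v - 5)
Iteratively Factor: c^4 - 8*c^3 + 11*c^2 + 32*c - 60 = (c - 2)*(c^3 - 6*c^2 - c + 30) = (c - 5)*(c - 2)*(c^2 - c - 6) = (c - 5)*(c - 3)*(c - 2)*(c + 2)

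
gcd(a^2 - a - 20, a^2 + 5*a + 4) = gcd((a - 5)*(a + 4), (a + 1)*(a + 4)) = a + 4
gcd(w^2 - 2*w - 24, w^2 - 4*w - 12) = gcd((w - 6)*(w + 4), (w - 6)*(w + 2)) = w - 6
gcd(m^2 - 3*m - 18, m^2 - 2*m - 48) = 1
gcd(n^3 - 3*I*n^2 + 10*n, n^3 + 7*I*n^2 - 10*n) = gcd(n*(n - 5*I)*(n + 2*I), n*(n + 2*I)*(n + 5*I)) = n^2 + 2*I*n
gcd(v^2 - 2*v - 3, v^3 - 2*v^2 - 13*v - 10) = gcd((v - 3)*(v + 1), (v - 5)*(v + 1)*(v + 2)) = v + 1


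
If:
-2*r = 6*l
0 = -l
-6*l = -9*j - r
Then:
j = 0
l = 0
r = 0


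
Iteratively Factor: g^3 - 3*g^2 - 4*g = (g)*(g^2 - 3*g - 4) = g*(g + 1)*(g - 4)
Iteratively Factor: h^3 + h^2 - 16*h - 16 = (h + 4)*(h^2 - 3*h - 4) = (h - 4)*(h + 4)*(h + 1)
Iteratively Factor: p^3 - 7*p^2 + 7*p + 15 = (p - 5)*(p^2 - 2*p - 3) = (p - 5)*(p + 1)*(p - 3)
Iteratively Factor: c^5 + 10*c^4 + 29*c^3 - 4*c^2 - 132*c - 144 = (c + 2)*(c^4 + 8*c^3 + 13*c^2 - 30*c - 72) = (c + 2)*(c + 3)*(c^3 + 5*c^2 - 2*c - 24) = (c + 2)*(c + 3)*(c + 4)*(c^2 + c - 6) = (c + 2)*(c + 3)^2*(c + 4)*(c - 2)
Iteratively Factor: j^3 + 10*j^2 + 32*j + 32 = (j + 2)*(j^2 + 8*j + 16) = (j + 2)*(j + 4)*(j + 4)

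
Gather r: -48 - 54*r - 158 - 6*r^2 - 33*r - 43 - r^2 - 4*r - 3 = -7*r^2 - 91*r - 252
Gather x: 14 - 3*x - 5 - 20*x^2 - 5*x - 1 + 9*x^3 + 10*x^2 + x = 9*x^3 - 10*x^2 - 7*x + 8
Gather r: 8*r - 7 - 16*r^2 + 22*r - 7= -16*r^2 + 30*r - 14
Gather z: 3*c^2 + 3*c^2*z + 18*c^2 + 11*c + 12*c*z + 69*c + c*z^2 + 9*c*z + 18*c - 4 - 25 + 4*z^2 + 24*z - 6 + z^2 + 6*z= 21*c^2 + 98*c + z^2*(c + 5) + z*(3*c^2 + 21*c + 30) - 35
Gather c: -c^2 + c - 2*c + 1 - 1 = -c^2 - c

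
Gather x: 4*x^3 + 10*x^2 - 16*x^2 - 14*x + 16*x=4*x^3 - 6*x^2 + 2*x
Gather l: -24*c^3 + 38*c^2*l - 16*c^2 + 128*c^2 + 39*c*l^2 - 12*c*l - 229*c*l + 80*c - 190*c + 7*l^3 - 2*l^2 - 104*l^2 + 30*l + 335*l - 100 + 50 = -24*c^3 + 112*c^2 - 110*c + 7*l^3 + l^2*(39*c - 106) + l*(38*c^2 - 241*c + 365) - 50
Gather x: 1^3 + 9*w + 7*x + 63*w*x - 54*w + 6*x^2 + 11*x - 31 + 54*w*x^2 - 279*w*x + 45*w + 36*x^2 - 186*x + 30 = x^2*(54*w + 42) + x*(-216*w - 168)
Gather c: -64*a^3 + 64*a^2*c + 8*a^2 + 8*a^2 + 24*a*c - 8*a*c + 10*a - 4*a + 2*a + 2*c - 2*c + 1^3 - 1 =-64*a^3 + 16*a^2 + 8*a + c*(64*a^2 + 16*a)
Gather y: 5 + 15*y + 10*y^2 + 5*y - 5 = 10*y^2 + 20*y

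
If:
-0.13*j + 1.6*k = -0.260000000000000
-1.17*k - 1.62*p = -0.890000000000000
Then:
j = 11.362261669954 - 17.0414201183432*p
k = 0.760683760683761 - 1.38461538461538*p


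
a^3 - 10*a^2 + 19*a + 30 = (a - 6)*(a - 5)*(a + 1)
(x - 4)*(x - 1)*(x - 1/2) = x^3 - 11*x^2/2 + 13*x/2 - 2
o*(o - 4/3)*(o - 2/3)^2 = o^4 - 8*o^3/3 + 20*o^2/9 - 16*o/27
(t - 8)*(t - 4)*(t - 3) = t^3 - 15*t^2 + 68*t - 96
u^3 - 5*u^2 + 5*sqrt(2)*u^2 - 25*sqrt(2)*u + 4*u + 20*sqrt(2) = (u - 4)*(u - 1)*(u + 5*sqrt(2))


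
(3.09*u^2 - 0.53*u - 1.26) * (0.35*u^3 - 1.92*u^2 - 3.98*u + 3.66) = 1.0815*u^5 - 6.1183*u^4 - 11.7216*u^3 + 15.838*u^2 + 3.075*u - 4.6116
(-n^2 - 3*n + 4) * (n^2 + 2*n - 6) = -n^4 - 5*n^3 + 4*n^2 + 26*n - 24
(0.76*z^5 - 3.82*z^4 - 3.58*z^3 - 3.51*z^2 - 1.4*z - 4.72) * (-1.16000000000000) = -0.8816*z^5 + 4.4312*z^4 + 4.1528*z^3 + 4.0716*z^2 + 1.624*z + 5.4752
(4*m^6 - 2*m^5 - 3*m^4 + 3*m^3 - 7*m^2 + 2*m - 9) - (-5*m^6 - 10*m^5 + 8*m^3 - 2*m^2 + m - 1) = 9*m^6 + 8*m^5 - 3*m^4 - 5*m^3 - 5*m^2 + m - 8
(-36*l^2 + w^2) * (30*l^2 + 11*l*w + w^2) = -1080*l^4 - 396*l^3*w - 6*l^2*w^2 + 11*l*w^3 + w^4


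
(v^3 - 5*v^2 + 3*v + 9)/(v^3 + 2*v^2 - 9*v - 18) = (v^2 - 2*v - 3)/(v^2 + 5*v + 6)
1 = 1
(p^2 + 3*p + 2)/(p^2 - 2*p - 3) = (p + 2)/(p - 3)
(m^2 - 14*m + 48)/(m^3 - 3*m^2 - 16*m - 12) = (m - 8)/(m^2 + 3*m + 2)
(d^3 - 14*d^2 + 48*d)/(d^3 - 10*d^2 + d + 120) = d*(d - 6)/(d^2 - 2*d - 15)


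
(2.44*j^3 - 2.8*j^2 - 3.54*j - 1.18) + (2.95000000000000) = 2.44*j^3 - 2.8*j^2 - 3.54*j + 1.77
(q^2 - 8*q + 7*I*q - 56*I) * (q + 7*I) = q^3 - 8*q^2 + 14*I*q^2 - 49*q - 112*I*q + 392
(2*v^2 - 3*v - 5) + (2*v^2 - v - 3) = 4*v^2 - 4*v - 8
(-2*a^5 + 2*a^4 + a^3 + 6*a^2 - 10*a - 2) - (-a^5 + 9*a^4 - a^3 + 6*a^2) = -a^5 - 7*a^4 + 2*a^3 - 10*a - 2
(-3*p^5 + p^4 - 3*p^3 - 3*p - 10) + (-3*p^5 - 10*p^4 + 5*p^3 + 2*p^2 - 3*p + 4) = -6*p^5 - 9*p^4 + 2*p^3 + 2*p^2 - 6*p - 6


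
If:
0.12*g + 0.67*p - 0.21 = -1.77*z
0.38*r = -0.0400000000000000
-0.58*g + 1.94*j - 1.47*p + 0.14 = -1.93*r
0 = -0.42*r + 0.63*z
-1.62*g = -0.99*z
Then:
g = -0.04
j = 0.40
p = 0.51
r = -0.11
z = -0.07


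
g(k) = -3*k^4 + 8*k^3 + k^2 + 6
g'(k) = -12*k^3 + 24*k^2 + 2*k = 2*k*(-6*k^2 + 12*k + 1)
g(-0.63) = 3.92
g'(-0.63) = 11.27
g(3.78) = -160.11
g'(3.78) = -297.64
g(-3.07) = -482.54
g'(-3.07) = 567.27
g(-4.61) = -2111.48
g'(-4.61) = 1676.50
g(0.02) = 6.00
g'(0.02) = 0.05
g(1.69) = 23.00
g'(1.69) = 14.00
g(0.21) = 6.11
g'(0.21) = 1.37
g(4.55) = -505.51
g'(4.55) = -624.40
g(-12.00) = -75882.00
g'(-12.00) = 24168.00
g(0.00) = 6.00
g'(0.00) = 0.00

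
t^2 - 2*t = t*(t - 2)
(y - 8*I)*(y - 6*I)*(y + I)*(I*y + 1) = I*y^4 + 14*y^3 - 47*I*y^2 + 14*y - 48*I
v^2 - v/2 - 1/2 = (v - 1)*(v + 1/2)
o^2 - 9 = (o - 3)*(o + 3)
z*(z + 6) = z^2 + 6*z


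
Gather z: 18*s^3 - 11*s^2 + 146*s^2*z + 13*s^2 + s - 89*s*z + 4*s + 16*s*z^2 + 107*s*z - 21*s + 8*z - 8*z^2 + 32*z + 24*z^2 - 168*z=18*s^3 + 2*s^2 - 16*s + z^2*(16*s + 16) + z*(146*s^2 + 18*s - 128)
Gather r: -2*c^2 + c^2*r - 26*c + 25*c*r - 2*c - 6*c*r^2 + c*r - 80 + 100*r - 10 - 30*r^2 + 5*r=-2*c^2 - 28*c + r^2*(-6*c - 30) + r*(c^2 + 26*c + 105) - 90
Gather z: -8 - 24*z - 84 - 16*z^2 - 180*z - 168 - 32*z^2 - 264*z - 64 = -48*z^2 - 468*z - 324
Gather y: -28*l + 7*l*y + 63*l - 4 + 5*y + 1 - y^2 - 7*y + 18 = 35*l - y^2 + y*(7*l - 2) + 15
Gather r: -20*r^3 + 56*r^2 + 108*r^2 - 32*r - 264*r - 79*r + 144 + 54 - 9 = -20*r^3 + 164*r^2 - 375*r + 189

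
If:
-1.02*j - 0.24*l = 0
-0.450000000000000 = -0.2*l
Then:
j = -0.53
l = 2.25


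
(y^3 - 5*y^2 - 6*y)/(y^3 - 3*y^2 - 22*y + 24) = y*(y + 1)/(y^2 + 3*y - 4)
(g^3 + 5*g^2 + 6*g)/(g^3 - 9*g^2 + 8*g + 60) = g*(g + 3)/(g^2 - 11*g + 30)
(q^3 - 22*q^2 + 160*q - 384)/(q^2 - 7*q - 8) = (q^2 - 14*q + 48)/(q + 1)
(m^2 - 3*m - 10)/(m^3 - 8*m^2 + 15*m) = (m + 2)/(m*(m - 3))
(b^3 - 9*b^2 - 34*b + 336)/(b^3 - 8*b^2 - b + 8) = (b^2 - b - 42)/(b^2 - 1)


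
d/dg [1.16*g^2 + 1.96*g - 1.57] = 2.32*g + 1.96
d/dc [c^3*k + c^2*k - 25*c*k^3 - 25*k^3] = k*(3*c^2 + 2*c - 25*k^2)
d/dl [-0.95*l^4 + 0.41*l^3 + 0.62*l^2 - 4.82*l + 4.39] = -3.8*l^3 + 1.23*l^2 + 1.24*l - 4.82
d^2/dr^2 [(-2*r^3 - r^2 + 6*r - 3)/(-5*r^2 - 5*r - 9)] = 2*(-215*r^3 + 360*r^2 + 1521*r + 291)/(125*r^6 + 375*r^5 + 1050*r^4 + 1475*r^3 + 1890*r^2 + 1215*r + 729)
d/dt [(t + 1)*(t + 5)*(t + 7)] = 3*t^2 + 26*t + 47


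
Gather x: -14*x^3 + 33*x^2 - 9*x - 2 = -14*x^3 + 33*x^2 - 9*x - 2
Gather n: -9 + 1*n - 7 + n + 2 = 2*n - 14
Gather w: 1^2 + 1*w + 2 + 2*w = 3*w + 3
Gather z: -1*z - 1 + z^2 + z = z^2 - 1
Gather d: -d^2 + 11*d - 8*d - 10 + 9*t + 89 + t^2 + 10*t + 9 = -d^2 + 3*d + t^2 + 19*t + 88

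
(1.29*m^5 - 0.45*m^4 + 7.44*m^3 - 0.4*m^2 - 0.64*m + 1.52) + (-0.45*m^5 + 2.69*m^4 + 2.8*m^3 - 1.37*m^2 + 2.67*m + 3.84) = 0.84*m^5 + 2.24*m^4 + 10.24*m^3 - 1.77*m^2 + 2.03*m + 5.36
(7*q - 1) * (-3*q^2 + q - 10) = -21*q^3 + 10*q^2 - 71*q + 10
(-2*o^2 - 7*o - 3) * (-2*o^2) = 4*o^4 + 14*o^3 + 6*o^2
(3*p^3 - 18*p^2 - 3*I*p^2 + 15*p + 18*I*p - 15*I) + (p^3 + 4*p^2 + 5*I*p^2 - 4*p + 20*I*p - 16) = 4*p^3 - 14*p^2 + 2*I*p^2 + 11*p + 38*I*p - 16 - 15*I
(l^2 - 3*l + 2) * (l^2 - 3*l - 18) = l^4 - 6*l^3 - 7*l^2 + 48*l - 36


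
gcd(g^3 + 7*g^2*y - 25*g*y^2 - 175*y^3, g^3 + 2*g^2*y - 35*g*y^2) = -g^2 - 2*g*y + 35*y^2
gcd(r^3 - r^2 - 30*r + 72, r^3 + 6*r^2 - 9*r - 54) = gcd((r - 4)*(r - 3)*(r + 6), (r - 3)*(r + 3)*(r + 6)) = r^2 + 3*r - 18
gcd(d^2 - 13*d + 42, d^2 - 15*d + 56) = d - 7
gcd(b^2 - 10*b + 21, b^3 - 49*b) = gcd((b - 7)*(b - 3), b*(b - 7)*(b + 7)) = b - 7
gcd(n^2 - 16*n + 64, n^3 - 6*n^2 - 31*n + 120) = n - 8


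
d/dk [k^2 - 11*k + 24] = 2*k - 11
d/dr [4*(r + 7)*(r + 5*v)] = 8*r + 20*v + 28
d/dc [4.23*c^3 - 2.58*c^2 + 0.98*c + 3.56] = 12.69*c^2 - 5.16*c + 0.98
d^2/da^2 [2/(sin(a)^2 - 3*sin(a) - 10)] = 2*(-4*sin(a)^4 + 9*sin(a)^3 - 43*sin(a)^2 + 12*sin(a) + 38)/((sin(a) - 5)^3*(sin(a) + 2)^3)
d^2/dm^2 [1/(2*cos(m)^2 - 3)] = 4*(4*sin(m)^4 - cos(4*m))/(cos(2*m) - 2)^3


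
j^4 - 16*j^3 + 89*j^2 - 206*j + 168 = (j - 7)*(j - 4)*(j - 3)*(j - 2)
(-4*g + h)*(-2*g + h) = 8*g^2 - 6*g*h + h^2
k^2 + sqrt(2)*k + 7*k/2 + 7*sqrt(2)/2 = (k + 7/2)*(k + sqrt(2))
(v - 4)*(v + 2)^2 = v^3 - 12*v - 16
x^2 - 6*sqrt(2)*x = x*(x - 6*sqrt(2))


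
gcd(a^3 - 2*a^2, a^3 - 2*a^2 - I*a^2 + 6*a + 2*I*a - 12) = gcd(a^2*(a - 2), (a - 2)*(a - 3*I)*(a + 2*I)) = a - 2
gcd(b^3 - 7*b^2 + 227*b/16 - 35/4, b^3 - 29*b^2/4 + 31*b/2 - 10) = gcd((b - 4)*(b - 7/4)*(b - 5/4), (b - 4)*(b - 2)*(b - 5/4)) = b^2 - 21*b/4 + 5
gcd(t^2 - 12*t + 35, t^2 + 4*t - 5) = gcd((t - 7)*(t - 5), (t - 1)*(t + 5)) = 1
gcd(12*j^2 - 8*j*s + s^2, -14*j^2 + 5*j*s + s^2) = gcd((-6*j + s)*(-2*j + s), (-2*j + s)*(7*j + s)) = -2*j + s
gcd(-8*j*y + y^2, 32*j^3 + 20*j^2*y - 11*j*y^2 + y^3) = -8*j + y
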